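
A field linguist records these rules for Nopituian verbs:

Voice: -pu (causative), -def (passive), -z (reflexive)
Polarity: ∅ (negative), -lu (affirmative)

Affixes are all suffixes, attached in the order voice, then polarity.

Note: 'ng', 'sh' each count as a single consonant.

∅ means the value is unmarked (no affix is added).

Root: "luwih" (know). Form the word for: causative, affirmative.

luwihpulu

Attach voice causative -pu → luwihpu.
Attach polarity affirmative -lu → luwihpulu.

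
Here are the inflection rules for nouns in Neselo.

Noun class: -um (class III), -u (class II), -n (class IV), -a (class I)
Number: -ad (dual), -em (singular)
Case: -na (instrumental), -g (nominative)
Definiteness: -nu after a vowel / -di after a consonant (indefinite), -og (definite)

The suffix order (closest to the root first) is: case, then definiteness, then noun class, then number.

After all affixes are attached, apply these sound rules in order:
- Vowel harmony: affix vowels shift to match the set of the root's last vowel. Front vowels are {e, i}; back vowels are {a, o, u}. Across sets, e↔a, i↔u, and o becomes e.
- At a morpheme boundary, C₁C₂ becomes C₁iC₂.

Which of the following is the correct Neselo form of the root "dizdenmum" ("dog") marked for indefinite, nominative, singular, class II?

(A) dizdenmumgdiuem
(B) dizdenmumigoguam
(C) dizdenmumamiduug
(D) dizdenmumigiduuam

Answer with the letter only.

D

Attach case nominative -g → dizdenmumg.
Attach definiteness indefinite -di (after consonant 'g') → dizdenmumgdi.
Attach noun class class II -u → dizdenmumgdiu.
Attach number singular -em → dizdenmumgdiuem.
Apply vowel harmony: dizdenmumgdiuem → dizdenmumgduuam.
Apply epenthesis: dizdenmumgduuam → dizdenmumigiduuam.
So the correct form is dizdenmumigiduuam, option (D).
(B) dizdenmumigoguam is wrong: it uses definite instead of indefinite for definiteness.
(C) dizdenmumamiduug is wrong: it has the affixes in the wrong order.
(A) dizdenmumgdiuem is wrong: it fails to apply the sound rule(s).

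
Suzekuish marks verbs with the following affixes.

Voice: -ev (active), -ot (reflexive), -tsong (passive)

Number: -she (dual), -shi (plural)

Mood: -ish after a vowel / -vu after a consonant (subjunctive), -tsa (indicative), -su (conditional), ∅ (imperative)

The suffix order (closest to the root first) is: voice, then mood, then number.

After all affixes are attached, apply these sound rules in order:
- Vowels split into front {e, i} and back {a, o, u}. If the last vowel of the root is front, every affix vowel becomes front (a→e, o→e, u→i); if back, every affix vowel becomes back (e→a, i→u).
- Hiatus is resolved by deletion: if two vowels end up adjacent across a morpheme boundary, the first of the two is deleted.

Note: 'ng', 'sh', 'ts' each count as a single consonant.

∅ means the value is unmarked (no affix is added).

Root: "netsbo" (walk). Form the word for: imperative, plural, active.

Attach voice active -ev → netsboev.
mood = imperative: zero marking, form stays netsboev.
Attach number plural -shi → netsboevshi.
Apply vowel harmony: netsboevshi → netsboavshu.
Apply vowel deletion: netsboavshu → netsbavshu.

netsbavshu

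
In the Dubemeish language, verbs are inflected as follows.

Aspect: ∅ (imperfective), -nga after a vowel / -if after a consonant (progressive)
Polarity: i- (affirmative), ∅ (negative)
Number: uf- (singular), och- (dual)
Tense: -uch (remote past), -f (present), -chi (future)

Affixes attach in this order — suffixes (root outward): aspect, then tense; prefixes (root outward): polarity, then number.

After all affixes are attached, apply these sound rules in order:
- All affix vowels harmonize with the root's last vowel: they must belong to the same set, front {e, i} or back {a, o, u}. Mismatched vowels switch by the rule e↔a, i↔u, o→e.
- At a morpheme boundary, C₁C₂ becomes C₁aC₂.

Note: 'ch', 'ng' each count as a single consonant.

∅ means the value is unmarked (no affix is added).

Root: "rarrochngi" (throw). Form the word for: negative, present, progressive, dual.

echararrochngingef

polarity = negative: zero marking, form stays rarrochngi.
Attach number dual och- → ochrarrochngi.
Attach aspect progressive -nga (after vowel 'i') → ochrarrochnginga.
Attach tense present -f → ochrarrochngingaf.
Apply vowel harmony: ochrarrochngingaf → echrarrochngingef.
Apply epenthesis: echrarrochngingef → echararrochngingef.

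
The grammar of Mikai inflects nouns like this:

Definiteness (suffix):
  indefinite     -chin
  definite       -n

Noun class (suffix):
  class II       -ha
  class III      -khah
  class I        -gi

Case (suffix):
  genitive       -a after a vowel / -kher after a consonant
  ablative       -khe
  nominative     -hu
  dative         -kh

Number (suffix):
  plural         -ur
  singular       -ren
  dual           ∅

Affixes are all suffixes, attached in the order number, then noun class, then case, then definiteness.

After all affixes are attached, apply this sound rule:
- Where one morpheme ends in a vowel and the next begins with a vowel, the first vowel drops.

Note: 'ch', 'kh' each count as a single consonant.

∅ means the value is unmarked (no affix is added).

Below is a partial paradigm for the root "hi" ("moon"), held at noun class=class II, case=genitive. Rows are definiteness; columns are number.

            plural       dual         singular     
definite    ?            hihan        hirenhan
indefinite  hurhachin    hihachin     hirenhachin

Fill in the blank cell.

Attach number plural -ur → hiur.
Attach noun class class II -ha → hiurha.
Attach case genitive -a (after vowel 'a') → hiurhaa.
Attach definiteness definite -n → hiurhaan.
Apply vowel deletion: hiurhaan → hurhan.

hurhan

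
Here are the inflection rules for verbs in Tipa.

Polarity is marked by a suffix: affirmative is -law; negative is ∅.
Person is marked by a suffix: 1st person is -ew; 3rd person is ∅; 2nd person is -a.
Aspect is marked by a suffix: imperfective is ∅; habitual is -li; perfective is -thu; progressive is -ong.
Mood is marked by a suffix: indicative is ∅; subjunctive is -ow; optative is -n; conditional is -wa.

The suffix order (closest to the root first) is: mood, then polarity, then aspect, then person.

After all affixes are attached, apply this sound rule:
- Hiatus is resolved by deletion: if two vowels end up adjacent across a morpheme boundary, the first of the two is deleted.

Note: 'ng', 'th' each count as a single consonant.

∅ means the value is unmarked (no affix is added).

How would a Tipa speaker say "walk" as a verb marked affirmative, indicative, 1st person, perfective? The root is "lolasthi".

lolasthilawthew

mood = indicative: zero marking, form stays lolasthi.
Attach polarity affirmative -law → lolasthilaw.
Attach aspect perfective -thu → lolasthilawthu.
Attach person 1st person -ew → lolasthilawthuew.
Apply vowel deletion: lolasthilawthuew → lolasthilawthew.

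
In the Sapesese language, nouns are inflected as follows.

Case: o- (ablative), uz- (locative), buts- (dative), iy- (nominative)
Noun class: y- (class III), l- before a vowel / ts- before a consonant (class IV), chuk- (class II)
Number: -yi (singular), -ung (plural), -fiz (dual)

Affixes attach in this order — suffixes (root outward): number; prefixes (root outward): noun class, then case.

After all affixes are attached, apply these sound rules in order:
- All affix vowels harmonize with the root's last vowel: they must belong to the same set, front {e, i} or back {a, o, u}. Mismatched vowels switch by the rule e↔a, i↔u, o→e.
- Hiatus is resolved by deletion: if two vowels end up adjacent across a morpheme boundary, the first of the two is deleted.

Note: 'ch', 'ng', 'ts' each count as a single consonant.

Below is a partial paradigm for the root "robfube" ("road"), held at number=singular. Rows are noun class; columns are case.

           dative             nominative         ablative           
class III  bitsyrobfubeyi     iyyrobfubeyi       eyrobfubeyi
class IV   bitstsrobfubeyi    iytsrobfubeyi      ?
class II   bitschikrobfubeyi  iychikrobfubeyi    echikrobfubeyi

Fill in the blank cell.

etsrobfubeyi

Attach number singular -yi → robfubeyi.
Attach noun class class IV ts- (before consonant 'r') → tsrobfubeyi.
Attach case ablative o- → otsrobfubeyi.
Apply vowel harmony: otsrobfubeyi → etsrobfubeyi.
Vowel deletion: no change.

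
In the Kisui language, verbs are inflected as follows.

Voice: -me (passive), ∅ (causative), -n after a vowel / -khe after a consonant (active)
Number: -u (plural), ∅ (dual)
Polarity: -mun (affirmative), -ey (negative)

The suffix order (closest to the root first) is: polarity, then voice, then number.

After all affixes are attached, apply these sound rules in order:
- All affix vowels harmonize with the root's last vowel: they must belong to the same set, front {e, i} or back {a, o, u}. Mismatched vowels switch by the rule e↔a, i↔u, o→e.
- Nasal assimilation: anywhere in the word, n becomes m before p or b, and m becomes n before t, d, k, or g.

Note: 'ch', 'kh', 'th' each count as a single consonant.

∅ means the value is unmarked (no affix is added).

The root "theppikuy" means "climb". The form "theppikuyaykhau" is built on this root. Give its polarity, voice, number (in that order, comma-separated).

Segment: theppikuy-ey-khe-u.
polarity: -ey → negative.
voice: -n/khe → active.
number: -u → plural.

negative, active, plural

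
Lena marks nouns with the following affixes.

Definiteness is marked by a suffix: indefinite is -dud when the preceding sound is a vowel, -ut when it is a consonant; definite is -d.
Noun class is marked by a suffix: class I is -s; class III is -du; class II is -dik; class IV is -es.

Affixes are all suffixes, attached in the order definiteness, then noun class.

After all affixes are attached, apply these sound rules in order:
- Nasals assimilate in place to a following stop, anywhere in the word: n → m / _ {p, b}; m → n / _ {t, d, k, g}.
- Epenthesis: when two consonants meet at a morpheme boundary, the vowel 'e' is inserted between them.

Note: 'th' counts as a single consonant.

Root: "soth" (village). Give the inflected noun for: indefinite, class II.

Attach definiteness indefinite -ut (after consonant 'th') → sothut.
Attach noun class class II -dik → sothutdik.
Nasal assimilation: no change.
Apply epenthesis: sothutdik → sothutedik.

sothutedik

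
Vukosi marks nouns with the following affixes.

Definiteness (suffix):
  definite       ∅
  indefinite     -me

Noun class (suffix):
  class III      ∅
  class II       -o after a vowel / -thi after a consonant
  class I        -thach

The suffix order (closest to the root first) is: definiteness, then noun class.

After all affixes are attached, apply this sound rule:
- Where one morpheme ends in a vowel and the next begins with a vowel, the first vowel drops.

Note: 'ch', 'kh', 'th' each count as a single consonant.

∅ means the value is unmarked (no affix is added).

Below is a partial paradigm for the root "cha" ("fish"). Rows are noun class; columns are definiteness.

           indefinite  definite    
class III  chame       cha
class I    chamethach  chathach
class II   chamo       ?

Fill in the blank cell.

definiteness = definite: zero marking, form stays cha.
Attach noun class class II -o (after vowel 'a') → chao.
Apply vowel deletion: chao → cho.

cho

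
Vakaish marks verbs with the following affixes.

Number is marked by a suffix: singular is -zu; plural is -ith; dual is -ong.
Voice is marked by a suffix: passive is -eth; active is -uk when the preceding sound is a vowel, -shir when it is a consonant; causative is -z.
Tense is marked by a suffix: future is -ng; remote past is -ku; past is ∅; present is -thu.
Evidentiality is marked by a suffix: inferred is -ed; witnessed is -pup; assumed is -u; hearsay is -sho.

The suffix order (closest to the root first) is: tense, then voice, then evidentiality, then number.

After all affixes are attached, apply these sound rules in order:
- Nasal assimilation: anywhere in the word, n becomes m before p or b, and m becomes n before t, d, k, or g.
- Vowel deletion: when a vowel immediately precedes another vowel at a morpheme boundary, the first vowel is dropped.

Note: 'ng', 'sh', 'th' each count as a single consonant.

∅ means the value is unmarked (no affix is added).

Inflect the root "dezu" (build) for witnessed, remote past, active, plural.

Attach tense remote past -ku → dezuku.
Attach voice active -uk (after vowel 'u') → dezukuuk.
Attach evidentiality witnessed -pup → dezukuukpup.
Attach number plural -ith → dezukuukpupith.
Nasal assimilation: no change.
Apply vowel deletion: dezukuukpupith → dezukukpupith.

dezukukpupith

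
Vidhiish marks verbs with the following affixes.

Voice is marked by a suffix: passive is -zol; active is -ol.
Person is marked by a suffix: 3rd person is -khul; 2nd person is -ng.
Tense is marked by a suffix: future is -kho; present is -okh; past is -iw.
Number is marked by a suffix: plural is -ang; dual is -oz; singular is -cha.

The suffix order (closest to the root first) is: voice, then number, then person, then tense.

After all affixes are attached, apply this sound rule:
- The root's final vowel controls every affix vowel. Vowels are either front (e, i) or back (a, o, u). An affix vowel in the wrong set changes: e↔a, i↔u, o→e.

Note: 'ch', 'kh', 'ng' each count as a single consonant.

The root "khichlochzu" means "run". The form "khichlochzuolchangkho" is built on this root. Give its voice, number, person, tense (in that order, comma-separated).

active, singular, 2nd person, future

Segment: khichlochzu-ol-cha-ng-kho.
voice: -ol → active.
number: -cha → singular.
person: -ng → 2nd person.
tense: -kho → future.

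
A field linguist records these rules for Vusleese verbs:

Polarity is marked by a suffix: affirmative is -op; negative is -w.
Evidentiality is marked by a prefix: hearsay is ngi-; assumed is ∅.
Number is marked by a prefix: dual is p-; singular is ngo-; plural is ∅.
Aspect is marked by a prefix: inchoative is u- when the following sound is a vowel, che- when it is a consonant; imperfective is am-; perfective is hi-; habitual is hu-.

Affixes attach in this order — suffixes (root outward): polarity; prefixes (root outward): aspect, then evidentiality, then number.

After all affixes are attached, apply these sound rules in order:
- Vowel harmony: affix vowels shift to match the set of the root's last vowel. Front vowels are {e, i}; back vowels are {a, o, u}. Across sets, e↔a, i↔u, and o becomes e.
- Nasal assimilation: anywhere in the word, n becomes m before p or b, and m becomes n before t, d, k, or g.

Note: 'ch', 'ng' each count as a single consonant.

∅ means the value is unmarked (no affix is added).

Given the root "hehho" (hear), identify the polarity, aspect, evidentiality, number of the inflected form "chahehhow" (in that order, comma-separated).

Segment: che-hehho-w.
polarity: -w → negative.
aspect: u/che- → inchoative.
evidentiality: ∅ → assumed.
number: ∅ → plural.

negative, inchoative, assumed, plural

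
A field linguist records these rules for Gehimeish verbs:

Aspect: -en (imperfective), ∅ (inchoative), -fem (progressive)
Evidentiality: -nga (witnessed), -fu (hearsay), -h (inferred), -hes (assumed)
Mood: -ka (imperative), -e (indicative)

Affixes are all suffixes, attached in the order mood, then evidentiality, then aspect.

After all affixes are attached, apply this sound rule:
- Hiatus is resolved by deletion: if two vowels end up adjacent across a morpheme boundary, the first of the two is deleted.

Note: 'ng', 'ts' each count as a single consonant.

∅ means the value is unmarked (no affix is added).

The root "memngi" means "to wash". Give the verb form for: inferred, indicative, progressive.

memngehfem

Attach mood indicative -e → memngie.
Attach evidentiality inferred -h → memngieh.
Attach aspect progressive -fem → memngiehfem.
Apply vowel deletion: memngiehfem → memngehfem.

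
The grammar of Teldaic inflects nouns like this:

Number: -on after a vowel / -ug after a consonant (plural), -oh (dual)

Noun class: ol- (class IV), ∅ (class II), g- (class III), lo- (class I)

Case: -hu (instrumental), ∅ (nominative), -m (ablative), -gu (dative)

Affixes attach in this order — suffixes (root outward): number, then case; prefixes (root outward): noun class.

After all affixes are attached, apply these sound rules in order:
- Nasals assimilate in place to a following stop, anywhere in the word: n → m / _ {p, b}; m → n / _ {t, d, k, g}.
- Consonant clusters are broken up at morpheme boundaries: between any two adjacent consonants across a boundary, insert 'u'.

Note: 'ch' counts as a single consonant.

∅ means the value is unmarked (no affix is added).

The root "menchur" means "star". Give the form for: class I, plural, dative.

lomenchurugugu

Attach number plural -ug (after consonant 'r') → menchurug.
Attach case dative -gu → menchuruggu.
Attach noun class class I lo- → lomenchuruggu.
Nasal assimilation: no change.
Apply epenthesis: lomenchuruggu → lomenchurugugu.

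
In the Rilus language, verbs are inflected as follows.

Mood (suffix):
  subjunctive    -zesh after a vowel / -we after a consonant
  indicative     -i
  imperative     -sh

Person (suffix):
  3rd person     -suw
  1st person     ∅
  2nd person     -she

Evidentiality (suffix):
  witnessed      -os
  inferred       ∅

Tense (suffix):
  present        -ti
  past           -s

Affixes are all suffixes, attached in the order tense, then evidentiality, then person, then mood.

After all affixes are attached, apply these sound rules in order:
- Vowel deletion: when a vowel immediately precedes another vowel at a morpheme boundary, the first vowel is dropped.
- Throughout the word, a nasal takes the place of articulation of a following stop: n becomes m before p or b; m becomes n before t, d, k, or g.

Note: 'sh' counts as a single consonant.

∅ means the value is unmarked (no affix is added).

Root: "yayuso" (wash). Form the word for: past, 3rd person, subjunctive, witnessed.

Attach tense past -s → yayusos.
Attach evidentiality witnessed -os → yayusosos.
Attach person 3rd person -suw → yayusosossuw.
Attach mood subjunctive -we (after consonant 'w') → yayusosossuwwe.
Vowel deletion: no change.
Nasal assimilation: no change.

yayusosossuwwe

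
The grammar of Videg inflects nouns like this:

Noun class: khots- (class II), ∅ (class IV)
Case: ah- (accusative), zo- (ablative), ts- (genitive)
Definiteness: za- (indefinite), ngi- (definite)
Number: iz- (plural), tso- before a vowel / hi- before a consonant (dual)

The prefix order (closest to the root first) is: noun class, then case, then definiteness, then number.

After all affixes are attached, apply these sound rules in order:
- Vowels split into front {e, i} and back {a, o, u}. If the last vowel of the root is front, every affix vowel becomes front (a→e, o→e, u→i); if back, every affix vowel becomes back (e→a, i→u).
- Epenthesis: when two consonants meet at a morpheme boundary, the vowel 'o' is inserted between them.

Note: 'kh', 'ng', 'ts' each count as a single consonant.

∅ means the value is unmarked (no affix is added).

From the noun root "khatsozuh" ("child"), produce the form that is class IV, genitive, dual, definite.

hungutsokhatsozuh

noun class = class IV: zero marking, form stays khatsozuh.
Attach case genitive ts- → tskhatsozuh.
Attach definiteness definite ngi- → ngitskhatsozuh.
Attach number dual hi- (before consonant 'ng') → hingitskhatsozuh.
Apply vowel harmony: hingitskhatsozuh → hungutskhatsozuh.
Apply epenthesis: hungutskhatsozuh → hungutsokhatsozuh.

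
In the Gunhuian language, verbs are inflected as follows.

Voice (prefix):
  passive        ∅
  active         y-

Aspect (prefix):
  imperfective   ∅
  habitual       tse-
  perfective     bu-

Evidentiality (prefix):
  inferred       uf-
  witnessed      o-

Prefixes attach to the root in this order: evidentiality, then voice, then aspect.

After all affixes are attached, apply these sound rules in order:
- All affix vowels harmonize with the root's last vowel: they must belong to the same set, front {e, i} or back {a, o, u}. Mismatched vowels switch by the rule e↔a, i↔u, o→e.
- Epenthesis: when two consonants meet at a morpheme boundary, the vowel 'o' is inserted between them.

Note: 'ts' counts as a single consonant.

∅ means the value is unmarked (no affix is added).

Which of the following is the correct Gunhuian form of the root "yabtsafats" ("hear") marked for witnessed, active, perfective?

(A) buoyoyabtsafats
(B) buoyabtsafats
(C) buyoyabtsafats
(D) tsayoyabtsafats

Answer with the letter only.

C

Attach evidentiality witnessed o- → oyabtsafats.
Attach voice active y- → yoyabtsafats.
Attach aspect perfective bu- → buyoyabtsafats.
Vowel harmony: no change.
Epenthesis: no change.
So the correct form is buyoyabtsafats, option (C).
(B) buoyabtsafats is wrong: it uses passive instead of active for voice.
(A) buoyoyabtsafats is wrong: it has the affixes in the wrong order.
(D) tsayoyabtsafats is wrong: it uses habitual instead of perfective for aspect.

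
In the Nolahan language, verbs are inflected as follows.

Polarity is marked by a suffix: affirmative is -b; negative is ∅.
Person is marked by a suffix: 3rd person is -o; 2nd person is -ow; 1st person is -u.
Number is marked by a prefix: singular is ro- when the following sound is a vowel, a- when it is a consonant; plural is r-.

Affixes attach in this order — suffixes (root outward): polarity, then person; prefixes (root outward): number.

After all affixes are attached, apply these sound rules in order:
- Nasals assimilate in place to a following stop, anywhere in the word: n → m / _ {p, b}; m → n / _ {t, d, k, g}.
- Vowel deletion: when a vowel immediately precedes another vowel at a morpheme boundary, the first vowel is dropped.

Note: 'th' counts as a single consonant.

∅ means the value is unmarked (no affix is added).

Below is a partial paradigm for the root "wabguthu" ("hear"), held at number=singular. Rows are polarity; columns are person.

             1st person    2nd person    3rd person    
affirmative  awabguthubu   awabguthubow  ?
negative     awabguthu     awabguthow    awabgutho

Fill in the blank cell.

awabguthubo

Attach polarity affirmative -b → wabguthub.
Attach person 3rd person -o → wabguthubo.
Attach number singular a- (before consonant 'w') → awabguthubo.
Nasal assimilation: no change.
Vowel deletion: no change.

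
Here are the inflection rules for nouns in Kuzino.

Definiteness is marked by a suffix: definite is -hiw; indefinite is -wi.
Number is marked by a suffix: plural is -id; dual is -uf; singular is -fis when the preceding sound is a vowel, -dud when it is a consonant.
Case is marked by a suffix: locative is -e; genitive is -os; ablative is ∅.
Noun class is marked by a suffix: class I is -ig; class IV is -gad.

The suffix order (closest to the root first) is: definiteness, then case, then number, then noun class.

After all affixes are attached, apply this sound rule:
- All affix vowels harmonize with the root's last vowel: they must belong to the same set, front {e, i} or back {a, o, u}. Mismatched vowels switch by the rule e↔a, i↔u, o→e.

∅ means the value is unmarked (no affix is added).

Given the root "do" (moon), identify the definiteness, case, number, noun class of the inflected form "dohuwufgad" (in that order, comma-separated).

definite, ablative, dual, class IV

Segment: do-hiw-uf-gad.
definiteness: -hiw → definite.
case: ∅ → ablative.
number: -uf → dual.
noun class: -gad → class IV.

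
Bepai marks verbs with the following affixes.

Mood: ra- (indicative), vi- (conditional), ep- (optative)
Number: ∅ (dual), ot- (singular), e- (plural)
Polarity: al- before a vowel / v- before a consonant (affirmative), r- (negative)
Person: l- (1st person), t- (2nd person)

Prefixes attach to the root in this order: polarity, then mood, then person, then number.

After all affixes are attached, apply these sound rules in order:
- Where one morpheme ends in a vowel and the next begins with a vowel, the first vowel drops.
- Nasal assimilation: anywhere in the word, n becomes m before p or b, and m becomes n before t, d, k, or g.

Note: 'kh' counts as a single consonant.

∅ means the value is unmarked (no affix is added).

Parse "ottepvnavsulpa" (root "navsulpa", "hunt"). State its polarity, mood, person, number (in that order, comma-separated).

Segment: ot-t-ep-v-navsulpa.
polarity: al/v- → affirmative.
mood: ep- → optative.
person: t- → 2nd person.
number: ot- → singular.

affirmative, optative, 2nd person, singular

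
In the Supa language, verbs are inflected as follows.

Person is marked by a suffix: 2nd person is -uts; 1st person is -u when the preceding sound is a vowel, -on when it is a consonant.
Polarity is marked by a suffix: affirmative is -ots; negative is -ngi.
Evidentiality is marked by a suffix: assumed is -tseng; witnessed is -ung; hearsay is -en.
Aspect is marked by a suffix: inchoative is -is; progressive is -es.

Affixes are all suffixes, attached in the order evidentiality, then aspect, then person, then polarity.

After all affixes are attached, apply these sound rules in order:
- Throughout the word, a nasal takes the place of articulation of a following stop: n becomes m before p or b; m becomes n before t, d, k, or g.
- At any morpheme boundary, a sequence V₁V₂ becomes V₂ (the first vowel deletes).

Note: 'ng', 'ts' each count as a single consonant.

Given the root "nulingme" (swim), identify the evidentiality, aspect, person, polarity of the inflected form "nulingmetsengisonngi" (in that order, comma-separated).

Segment: nulingme-tseng-is-on-ngi.
evidentiality: -tseng → assumed.
aspect: -is → inchoative.
person: -u/on → 1st person.
polarity: -ngi → negative.

assumed, inchoative, 1st person, negative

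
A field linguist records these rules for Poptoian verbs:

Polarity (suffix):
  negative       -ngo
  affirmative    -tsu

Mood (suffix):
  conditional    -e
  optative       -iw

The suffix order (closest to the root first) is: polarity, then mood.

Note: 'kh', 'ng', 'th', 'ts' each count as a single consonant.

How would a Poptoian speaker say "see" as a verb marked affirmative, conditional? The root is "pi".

pitsue

Attach polarity affirmative -tsu → pitsu.
Attach mood conditional -e → pitsue.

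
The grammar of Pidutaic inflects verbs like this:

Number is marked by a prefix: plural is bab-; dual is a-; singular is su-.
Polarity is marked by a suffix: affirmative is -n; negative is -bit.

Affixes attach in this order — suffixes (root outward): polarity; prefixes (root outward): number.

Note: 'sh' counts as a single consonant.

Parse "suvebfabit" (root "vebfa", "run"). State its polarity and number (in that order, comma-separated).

Segment: su-vebfa-bit.
polarity: -bit → negative.
number: su- → singular.

negative, singular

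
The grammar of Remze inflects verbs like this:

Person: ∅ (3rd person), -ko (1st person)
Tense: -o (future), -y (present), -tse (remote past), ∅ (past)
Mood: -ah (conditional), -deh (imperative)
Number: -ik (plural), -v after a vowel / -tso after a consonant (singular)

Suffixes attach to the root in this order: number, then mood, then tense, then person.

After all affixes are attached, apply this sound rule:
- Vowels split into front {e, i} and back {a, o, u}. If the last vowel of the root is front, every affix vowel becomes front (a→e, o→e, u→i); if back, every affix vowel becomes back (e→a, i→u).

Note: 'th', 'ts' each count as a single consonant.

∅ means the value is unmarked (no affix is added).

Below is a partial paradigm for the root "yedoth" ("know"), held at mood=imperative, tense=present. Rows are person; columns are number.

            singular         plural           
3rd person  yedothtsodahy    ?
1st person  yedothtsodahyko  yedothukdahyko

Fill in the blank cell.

yedothukdahy

Attach number plural -ik → yedothik.
Attach mood imperative -deh → yedothikdeh.
Attach tense present -y → yedothikdehy.
person = 3rd person: zero marking, form stays yedothikdehy.
Apply vowel harmony: yedothikdehy → yedothukdahy.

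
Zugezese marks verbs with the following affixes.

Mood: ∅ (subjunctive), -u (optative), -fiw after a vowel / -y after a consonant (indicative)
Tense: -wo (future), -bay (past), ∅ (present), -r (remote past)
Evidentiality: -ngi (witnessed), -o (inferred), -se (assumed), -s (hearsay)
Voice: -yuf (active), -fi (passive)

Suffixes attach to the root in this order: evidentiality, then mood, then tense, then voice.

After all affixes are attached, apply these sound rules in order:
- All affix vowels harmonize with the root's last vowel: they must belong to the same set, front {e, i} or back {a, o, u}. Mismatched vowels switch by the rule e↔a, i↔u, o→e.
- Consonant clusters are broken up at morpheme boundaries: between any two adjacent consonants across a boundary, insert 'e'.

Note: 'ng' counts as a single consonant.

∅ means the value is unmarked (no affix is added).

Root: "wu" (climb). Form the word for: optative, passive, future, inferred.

Attach evidentiality inferred -o → wuo.
Attach mood optative -u → wuou.
Attach tense future -wo → wuouwo.
Attach voice passive -fi → wuouwofi.
Apply vowel harmony: wuouwofi → wuouwofu.
Epenthesis: no change.

wuouwofu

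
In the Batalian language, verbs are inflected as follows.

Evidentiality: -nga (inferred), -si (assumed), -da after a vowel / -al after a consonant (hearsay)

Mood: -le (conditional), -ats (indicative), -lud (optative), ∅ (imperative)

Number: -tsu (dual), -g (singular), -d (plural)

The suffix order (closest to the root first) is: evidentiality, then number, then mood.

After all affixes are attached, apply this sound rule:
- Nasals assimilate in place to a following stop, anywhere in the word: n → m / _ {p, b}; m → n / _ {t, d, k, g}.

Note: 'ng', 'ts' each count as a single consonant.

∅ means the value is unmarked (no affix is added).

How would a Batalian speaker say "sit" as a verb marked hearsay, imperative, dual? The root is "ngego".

Attach evidentiality hearsay -da (after vowel 'o') → ngegoda.
Attach number dual -tsu → ngegodatsu.
mood = imperative: zero marking, form stays ngegodatsu.
Nasal assimilation: no change.

ngegodatsu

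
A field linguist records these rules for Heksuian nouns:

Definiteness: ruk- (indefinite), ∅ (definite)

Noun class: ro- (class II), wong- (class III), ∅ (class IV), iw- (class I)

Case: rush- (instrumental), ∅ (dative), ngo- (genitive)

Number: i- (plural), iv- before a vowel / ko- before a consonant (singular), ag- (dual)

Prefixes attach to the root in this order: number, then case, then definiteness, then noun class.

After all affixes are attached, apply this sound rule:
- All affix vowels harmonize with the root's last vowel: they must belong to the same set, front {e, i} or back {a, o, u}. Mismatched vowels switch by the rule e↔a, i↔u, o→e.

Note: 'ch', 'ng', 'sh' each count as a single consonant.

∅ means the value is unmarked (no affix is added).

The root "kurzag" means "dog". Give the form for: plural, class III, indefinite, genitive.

Attach number plural i- → ikurzag.
Attach case genitive ngo- → ngoikurzag.
Attach definiteness indefinite ruk- → rukngoikurzag.
Attach noun class class III wong- → wongrukngoikurzag.
Apply vowel harmony: wongrukngoikurzag → wongrukngoukurzag.

wongrukngoukurzag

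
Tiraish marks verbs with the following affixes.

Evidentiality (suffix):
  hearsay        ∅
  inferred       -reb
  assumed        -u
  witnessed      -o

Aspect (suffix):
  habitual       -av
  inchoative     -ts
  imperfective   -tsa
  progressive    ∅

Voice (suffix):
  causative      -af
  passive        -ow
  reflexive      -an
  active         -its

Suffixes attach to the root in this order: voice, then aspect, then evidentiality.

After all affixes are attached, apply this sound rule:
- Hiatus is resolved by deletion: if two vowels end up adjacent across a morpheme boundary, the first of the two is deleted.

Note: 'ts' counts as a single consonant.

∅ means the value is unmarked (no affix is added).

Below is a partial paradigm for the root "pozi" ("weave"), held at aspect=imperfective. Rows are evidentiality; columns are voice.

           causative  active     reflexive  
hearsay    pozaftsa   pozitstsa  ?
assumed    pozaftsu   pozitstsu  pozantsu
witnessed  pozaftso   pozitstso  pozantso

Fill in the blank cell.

pozantsa

Attach voice reflexive -an → pozian.
Attach aspect imperfective -tsa → poziantsa.
evidentiality = hearsay: zero marking, form stays poziantsa.
Apply vowel deletion: poziantsa → pozantsa.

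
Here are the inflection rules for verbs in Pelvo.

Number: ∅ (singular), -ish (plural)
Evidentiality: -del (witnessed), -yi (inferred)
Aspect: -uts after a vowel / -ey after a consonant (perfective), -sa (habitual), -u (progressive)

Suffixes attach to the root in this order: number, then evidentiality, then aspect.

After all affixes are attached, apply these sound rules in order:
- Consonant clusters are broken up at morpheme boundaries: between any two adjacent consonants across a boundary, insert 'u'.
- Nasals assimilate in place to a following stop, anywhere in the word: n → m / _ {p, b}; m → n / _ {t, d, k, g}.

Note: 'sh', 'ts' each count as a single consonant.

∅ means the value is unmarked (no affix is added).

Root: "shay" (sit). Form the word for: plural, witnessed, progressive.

Attach number plural -ish → shayish.
Attach evidentiality witnessed -del → shayishdel.
Attach aspect progressive -u → shayishdelu.
Apply epenthesis: shayishdelu → shayishudelu.
Nasal assimilation: no change.

shayishudelu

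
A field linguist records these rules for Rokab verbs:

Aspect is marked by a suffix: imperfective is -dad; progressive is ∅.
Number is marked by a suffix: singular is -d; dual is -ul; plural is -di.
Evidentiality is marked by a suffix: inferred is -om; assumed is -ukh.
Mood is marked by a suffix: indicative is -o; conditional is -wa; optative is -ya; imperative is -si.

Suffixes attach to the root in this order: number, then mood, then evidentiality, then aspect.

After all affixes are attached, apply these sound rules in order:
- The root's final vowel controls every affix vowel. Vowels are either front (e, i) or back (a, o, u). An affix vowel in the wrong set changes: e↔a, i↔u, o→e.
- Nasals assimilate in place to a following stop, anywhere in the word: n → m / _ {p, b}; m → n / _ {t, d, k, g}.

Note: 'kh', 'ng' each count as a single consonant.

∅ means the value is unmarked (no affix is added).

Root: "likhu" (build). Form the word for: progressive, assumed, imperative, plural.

Attach number plural -di → likhudi.
Attach mood imperative -si → likhudisi.
Attach evidentiality assumed -ukh → likhudisiukh.
aspect = progressive: zero marking, form stays likhudisiukh.
Apply vowel harmony: likhudisiukh → likhudusuukh.
Nasal assimilation: no change.

likhudusuukh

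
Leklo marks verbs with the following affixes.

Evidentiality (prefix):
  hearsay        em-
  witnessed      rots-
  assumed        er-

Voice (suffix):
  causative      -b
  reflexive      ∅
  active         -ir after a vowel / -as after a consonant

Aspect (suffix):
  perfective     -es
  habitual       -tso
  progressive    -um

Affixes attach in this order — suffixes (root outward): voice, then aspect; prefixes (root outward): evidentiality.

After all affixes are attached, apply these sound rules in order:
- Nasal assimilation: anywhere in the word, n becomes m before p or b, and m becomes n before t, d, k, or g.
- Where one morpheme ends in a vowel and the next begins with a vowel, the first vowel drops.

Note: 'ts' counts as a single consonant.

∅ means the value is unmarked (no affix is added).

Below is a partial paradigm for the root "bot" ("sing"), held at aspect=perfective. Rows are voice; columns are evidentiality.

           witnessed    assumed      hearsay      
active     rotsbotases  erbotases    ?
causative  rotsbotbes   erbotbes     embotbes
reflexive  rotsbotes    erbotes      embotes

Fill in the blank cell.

embotases

Attach evidentiality hearsay em- → embot.
Attach voice active -as (after consonant 't') → embotas.
Attach aspect perfective -es → embotases.
Nasal assimilation: no change.
Vowel deletion: no change.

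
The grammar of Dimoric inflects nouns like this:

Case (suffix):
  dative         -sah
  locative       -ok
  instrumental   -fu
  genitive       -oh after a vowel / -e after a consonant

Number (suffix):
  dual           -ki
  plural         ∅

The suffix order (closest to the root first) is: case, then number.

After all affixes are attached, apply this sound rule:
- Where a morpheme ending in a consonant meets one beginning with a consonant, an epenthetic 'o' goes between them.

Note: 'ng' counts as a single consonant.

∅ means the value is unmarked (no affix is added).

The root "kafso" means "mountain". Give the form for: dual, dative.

kafsosahoki

Attach case dative -sah → kafsosah.
Attach number dual -ki → kafsosahki.
Apply epenthesis: kafsosahki → kafsosahoki.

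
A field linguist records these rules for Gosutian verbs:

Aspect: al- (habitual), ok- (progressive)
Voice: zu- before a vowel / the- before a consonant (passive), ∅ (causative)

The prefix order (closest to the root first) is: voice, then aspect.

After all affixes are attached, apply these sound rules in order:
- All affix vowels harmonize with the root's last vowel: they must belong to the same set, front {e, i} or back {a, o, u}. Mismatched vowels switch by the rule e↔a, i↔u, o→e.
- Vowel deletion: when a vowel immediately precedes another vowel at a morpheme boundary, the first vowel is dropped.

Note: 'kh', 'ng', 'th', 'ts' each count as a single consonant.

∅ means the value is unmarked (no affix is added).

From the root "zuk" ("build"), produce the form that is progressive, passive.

okthazuk

Attach voice passive the- (before consonant 'z') → thezuk.
Attach aspect progressive ok- → okthezuk.
Apply vowel harmony: okthezuk → okthazuk.
Vowel deletion: no change.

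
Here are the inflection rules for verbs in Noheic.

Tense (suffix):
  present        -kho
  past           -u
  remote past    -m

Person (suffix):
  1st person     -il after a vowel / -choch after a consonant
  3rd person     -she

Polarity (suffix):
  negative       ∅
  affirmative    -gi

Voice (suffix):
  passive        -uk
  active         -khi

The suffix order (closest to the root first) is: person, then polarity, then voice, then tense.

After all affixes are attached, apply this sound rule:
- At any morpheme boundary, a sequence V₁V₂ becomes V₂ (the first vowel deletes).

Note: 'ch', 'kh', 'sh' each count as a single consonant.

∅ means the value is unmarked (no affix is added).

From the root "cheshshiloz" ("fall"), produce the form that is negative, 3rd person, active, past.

cheshshilozshekhu

Attach person 3rd person -she → cheshshilozshe.
polarity = negative: zero marking, form stays cheshshilozshe.
Attach voice active -khi → cheshshilozshekhi.
Attach tense past -u → cheshshilozshekhiu.
Apply vowel deletion: cheshshilozshekhiu → cheshshilozshekhu.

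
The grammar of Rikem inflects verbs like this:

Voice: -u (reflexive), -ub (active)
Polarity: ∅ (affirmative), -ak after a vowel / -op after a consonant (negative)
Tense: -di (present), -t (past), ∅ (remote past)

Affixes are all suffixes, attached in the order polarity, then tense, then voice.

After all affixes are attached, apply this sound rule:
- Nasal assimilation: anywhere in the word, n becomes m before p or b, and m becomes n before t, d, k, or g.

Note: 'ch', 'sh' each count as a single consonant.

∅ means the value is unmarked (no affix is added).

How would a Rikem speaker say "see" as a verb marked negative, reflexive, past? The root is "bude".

Attach polarity negative -ak (after vowel 'e') → budeak.
Attach tense past -t → budeakt.
Attach voice reflexive -u → budeaktu.
Nasal assimilation: no change.

budeaktu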